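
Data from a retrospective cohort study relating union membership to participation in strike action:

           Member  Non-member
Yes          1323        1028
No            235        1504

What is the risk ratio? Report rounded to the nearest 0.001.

2.092

Reading the table with exposure as columns: a = 1323 (Member, case), b = 235 (Member, non-case), c = 1028 (Non-member, case), d = 1504.
Risk in exposed = 1323/1558 = 0.84917; risk in unexposed = 1028/2532 = 0.40600.
RR = 0.84917 / 0.40600 = 2.09152
The risk among the exposed is 2.09 times that among the unexposed.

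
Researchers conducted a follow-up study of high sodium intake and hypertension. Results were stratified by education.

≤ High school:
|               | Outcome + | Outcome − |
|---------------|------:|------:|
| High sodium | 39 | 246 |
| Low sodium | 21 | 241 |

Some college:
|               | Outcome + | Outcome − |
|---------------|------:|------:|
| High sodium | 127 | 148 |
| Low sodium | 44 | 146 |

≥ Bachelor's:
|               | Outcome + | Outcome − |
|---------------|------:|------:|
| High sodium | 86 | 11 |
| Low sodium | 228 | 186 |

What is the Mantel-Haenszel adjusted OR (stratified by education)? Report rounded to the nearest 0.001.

3.116

OR_MH = Σ(aᵢdᵢ/nᵢ) / Σ(bᵢcᵢ/nᵢ), where nᵢ is the stratum total.
Stratum 1 (≤ High school): n = 547; a·d/n = 39·241/547 = 17.1828; b·c/n = 246·21/547 = 9.4442
Stratum 2 (Some college): n = 465; a·d/n = 127·146/465 = 39.8753; b·c/n = 148·44/465 = 14.0043
Stratum 3 (≥ Bachelor's): n = 511; a·d/n = 86·186/511 = 31.3033; b·c/n = 11·228/511 = 4.9080
OR_MH = (17.1828 + 39.8753 + 31.3033) / (9.4442 + 14.0043 + 4.9080) = 88.3614 / 28.3566 = 3.11608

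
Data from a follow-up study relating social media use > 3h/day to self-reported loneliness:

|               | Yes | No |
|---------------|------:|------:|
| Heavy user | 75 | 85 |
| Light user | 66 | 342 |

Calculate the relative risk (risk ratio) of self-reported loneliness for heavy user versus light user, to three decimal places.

Cells: a = 75, b = 85, c = 66, d = 342.
Risk in exposed = 75/160 = 0.46875; risk in unexposed = 66/408 = 0.16176.
RR = 0.46875 / 0.16176 = 2.89773
The risk among the exposed is 2.90 times that among the unexposed.

2.898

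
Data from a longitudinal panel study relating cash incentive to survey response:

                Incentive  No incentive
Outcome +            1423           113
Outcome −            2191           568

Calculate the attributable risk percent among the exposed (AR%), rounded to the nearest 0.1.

Reading the table with exposure as columns: a = 1423 (Incentive, case), b = 2191 (Incentive, non-case), c = 113 (No incentive, case), d = 568.
Risk in exposed = 1423/3614 = 0.39375; risk in unexposed = 113/681 = 0.16593.
RR = 0.39375/0.16593 = 2.37293
AR% = (RR − 1)/RR × 100 = (2.37293 − 1)/2.37293 × 100 = 57.8581%

57.9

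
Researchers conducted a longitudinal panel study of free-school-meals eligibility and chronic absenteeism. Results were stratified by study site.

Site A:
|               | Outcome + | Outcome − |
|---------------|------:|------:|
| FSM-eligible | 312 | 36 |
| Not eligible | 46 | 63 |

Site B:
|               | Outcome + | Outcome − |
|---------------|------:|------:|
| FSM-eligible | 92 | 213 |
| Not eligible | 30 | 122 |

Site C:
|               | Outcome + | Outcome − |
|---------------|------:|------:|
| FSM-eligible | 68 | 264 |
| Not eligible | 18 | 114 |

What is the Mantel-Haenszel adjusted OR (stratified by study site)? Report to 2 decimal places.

3.03

OR_MH = Σ(aᵢdᵢ/nᵢ) / Σ(bᵢcᵢ/nᵢ), where nᵢ is the stratum total.
Stratum 1 (Site A): n = 457; a·d/n = 312·63/457 = 43.0109; b·c/n = 36·46/457 = 3.6236
Stratum 2 (Site B): n = 457; a·d/n = 92·122/457 = 24.5602; b·c/n = 213·30/457 = 13.9825
Stratum 3 (Site C): n = 464; a·d/n = 68·114/464 = 16.7069; b·c/n = 264·18/464 = 10.2414
OR_MH = (43.0109 + 24.5602 + 16.7069) / (3.6236 + 13.9825 + 10.2414) = 84.2780 / 27.8475 = 3.02641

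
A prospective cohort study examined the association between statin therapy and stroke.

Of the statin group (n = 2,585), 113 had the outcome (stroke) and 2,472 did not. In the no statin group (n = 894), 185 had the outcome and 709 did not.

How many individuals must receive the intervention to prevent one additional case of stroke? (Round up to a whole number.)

7

Risk in treated group = 113/2585 = 0.04371; risk in control = 185/894 = 0.20694.
Absolute risk reduction = 0.20694 − 0.04371 = 0.16322
NNT = 1 / ARR = 1 / 0.16322 = 6.127 → round up → 7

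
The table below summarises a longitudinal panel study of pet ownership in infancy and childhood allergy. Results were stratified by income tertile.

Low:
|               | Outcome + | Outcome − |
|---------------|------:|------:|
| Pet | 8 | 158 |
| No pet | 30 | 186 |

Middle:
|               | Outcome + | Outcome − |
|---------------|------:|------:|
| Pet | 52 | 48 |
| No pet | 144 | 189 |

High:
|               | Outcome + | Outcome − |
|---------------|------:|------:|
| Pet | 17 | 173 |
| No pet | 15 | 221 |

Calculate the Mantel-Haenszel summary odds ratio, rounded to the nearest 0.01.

OR_MH = Σ(aᵢdᵢ/nᵢ) / Σ(bᵢcᵢ/nᵢ), where nᵢ is the stratum total.
Stratum 1 (Low): n = 382; a·d/n = 8·186/382 = 3.8953; b·c/n = 158·30/382 = 12.4084
Stratum 2 (Middle): n = 433; a·d/n = 52·189/433 = 22.6975; b·c/n = 48·144/433 = 15.9630
Stratum 3 (High): n = 426; a·d/n = 17·221/426 = 8.8192; b·c/n = 173·15/426 = 6.0915
OR_MH = (3.8953 + 22.6975 + 8.8192) / (12.4084 + 15.9630 + 6.0915) = 35.4120 / 34.4630 = 1.02754

1.03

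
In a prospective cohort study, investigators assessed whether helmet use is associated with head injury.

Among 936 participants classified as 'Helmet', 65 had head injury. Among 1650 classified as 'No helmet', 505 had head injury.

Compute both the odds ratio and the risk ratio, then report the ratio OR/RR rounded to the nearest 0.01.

From the description: a = 65, b = 871, c = 505, d = 1145.
OR = (65·1145)/(871·505) = 74425/439855 = 0.16920
Risk in exposed = 65/936 = 0.06944; risk in unexposed = 505/1650 = 0.30606; RR = 0.22690
OR/RR = 0.16920 / 0.22690 = 0.74573
The outcome is not rare, so the OR lies further from 1 than the RR.

0.75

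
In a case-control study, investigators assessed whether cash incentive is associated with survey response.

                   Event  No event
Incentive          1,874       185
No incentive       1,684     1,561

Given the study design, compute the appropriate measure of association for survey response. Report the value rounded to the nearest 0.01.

9.39

Cells: a = 1874, b = 185, c = 1684, d = 1561.
This is a case-control study: participants were sampled on outcome status, so risks in the source population cannot be estimated directly — relative risk is not valid here. The odds ratio is the appropriate measure.
OR = (a·d)/(b·c) = (1874 × 1561) / (185 × 1684) = 2925314 / 311540 = 9.38985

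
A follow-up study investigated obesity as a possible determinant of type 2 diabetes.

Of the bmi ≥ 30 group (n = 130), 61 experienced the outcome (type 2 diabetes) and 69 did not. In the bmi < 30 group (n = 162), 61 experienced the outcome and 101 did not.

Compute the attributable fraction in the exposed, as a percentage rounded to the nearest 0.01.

19.75

From the description: a = 61, b = 69, c = 61, d = 101.
Risk in exposed = 61/130 = 0.46923; risk in unexposed = 61/162 = 0.37654.
RR = 0.46923/0.37654 = 1.24615
AR% = (RR − 1)/RR × 100 = (1.24615 − 1)/1.24615 × 100 = 19.7531%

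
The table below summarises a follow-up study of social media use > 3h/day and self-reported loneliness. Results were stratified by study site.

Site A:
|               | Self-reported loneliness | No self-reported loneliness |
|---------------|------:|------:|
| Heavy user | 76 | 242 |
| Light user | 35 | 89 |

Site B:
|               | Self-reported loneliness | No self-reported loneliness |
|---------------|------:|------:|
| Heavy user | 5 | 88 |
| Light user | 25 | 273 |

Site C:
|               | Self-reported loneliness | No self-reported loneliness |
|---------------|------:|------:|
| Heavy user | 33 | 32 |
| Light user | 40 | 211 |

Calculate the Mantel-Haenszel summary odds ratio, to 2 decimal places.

1.42

OR_MH = Σ(aᵢdᵢ/nᵢ) / Σ(bᵢcᵢ/nᵢ), where nᵢ is the stratum total.
Stratum 1 (Site A): n = 442; a·d/n = 76·89/442 = 15.3032; b·c/n = 242·35/442 = 19.1629
Stratum 2 (Site B): n = 391; a·d/n = 5·273/391 = 3.4910; b·c/n = 88·25/391 = 5.6266
Stratum 3 (Site C): n = 316; a·d/n = 33·211/316 = 22.0348; b·c/n = 32·40/316 = 4.0506
OR_MH = (15.3032 + 3.4910 + 22.0348) / (19.1629 + 5.6266 + 4.0506) = 40.8290 / 28.8401 = 1.41570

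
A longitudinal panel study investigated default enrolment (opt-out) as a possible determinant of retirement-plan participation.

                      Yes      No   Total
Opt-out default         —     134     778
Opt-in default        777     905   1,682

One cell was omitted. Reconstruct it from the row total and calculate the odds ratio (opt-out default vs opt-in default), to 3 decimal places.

The missing cell is in the exposed row: 778 − 134 = 644.
So a = 644, b = 134, c = 777, d = 905.
OR = (a·d)/(b·c) = (644 × 905) / (134 × 777) = 582820 / 104118 = 5.59769

5.598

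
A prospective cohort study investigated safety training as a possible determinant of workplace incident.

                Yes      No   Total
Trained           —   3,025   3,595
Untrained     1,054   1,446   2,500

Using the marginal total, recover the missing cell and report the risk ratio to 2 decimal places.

The missing cell is in the exposed row: 3595 − 3025 = 570.
So a = 570, b = 3025, c = 1054, d = 1446.
RR = [a/(a+b)] / [c/(c+d)] = (570/3595) / (1054/2500) = 0.15855/0.42160 = 0.37608

0.38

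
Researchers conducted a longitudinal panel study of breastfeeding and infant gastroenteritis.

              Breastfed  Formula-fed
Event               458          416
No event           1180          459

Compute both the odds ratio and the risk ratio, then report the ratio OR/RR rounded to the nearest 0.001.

0.728

Reading the table with exposure as columns: a = 458 (Breastfed, case), b = 1180 (Breastfed, non-case), c = 416 (Formula-fed, case), d = 459.
OR = (458·459)/(1180·416) = 210222/490880 = 0.42826
Risk in exposed = 458/1638 = 0.27961; risk in unexposed = 416/875 = 0.47543; RR = 0.58812
OR/RR = 0.42826 / 0.58812 = 0.72818
The outcome is not rare, so the OR lies further from 1 than the RR.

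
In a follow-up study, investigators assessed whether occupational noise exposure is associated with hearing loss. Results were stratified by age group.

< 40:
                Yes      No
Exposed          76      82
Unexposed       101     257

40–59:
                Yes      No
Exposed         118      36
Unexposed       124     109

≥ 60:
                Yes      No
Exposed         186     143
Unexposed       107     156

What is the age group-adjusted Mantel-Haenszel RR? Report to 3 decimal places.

RR_MH = Σ(aᵢ·n₀ᵢ/nᵢ) / Σ(cᵢ·n₁ᵢ/nᵢ), with n₁ᵢ = aᵢ+bᵢ (exposed), n₀ᵢ = cᵢ+dᵢ (unexposed), nᵢ = n₁ᵢ+n₀ᵢ.
Stratum 1 (< 40): n₁ = 158, n₀ = 358, n = 516; a·n₀/n = 76·358/516 = 52.7287; c·n₁/n = 101·158/516 = 30.9264
Stratum 2 (40–59): n₁ = 154, n₀ = 233, n = 387; a·n₀/n = 118·233/387 = 71.0439; c·n₁/n = 124·154/387 = 49.3437
Stratum 3 (≥ 60): n₁ = 329, n₀ = 263, n = 592; a·n₀/n = 186·263/592 = 82.6318; c·n₁/n = 107·329/592 = 59.4645
RR_MH = (52.7287 + 71.0439 + 82.6318) / (30.9264 + 49.3437 + 59.4645) = 206.4044 / 139.7346 = 1.47712

1.477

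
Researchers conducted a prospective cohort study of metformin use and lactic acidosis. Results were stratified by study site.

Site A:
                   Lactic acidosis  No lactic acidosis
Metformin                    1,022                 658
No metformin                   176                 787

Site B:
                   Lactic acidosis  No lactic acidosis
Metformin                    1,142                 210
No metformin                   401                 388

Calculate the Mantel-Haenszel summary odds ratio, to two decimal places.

6.15

OR_MH = Σ(aᵢdᵢ/nᵢ) / Σ(bᵢcᵢ/nᵢ), where nᵢ is the stratum total.
Stratum 1 (Site A): n = 2643; a·d/n = 1022·787/2643 = 304.3186; b·c/n = 658·176/2643 = 43.8169
Stratum 2 (Site B): n = 2141; a·d/n = 1142·388/2141 = 206.9575; b·c/n = 210·401/2141 = 39.3321
OR_MH = (304.3186 + 206.9575) / (43.8169 + 39.3321) = 511.2761 / 83.1490 = 6.14892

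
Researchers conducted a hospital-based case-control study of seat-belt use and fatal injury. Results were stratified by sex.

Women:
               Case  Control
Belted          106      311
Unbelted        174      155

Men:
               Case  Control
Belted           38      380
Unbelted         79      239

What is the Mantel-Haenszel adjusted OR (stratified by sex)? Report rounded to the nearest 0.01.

0.30

OR_MH = Σ(aᵢdᵢ/nᵢ) / Σ(bᵢcᵢ/nᵢ), where nᵢ is the stratum total.
Stratum 1 (Women): n = 746; a·d/n = 106·155/746 = 22.0241; b·c/n = 311·174/746 = 72.5389
Stratum 2 (Men): n = 736; a·d/n = 38·239/736 = 12.3397; b·c/n = 380·79/736 = 40.7880
OR_MH = (22.0241 + 12.3397) / (72.5389 + 40.7880) = 34.3638 / 113.3269 = 0.30323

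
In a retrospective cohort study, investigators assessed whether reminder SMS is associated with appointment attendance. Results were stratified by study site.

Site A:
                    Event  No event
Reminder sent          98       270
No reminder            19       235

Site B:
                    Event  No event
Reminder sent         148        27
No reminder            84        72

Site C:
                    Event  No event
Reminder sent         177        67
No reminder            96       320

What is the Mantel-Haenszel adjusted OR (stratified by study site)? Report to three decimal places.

6.240

OR_MH = Σ(aᵢdᵢ/nᵢ) / Σ(bᵢcᵢ/nᵢ), where nᵢ is the stratum total.
Stratum 1 (Site A): n = 622; a·d/n = 98·235/622 = 37.0257; b·c/n = 270·19/622 = 8.2476
Stratum 2 (Site B): n = 331; a·d/n = 148·72/331 = 32.1934; b·c/n = 27·84/331 = 6.8520
Stratum 3 (Site C): n = 660; a·d/n = 177·320/660 = 85.8182; b·c/n = 67·96/660 = 9.7455
OR_MH = (37.0257 + 32.1934 + 85.8182) / (8.2476 + 6.8520 + 9.7455) = 155.0373 / 24.8450 = 6.24018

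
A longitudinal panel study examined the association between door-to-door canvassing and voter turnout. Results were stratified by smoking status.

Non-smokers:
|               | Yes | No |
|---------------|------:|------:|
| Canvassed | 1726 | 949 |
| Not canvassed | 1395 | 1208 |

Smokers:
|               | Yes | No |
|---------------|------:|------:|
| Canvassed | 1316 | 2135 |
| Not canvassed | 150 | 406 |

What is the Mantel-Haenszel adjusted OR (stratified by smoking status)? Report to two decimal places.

1.60

OR_MH = Σ(aᵢdᵢ/nᵢ) / Σ(bᵢcᵢ/nᵢ), where nᵢ is the stratum total.
Stratum 1 (Non-smokers): n = 5278; a·d/n = 1726·1208/5278 = 395.0375; b·c/n = 949·1395/5278 = 250.8251
Stratum 2 (Smokers): n = 4007; a·d/n = 1316·406/4007 = 133.3407; b·c/n = 2135·150/4007 = 79.9226
OR_MH = (395.0375 + 133.3407) / (250.8251 + 79.9226) = 528.3782 / 330.7478 = 1.59753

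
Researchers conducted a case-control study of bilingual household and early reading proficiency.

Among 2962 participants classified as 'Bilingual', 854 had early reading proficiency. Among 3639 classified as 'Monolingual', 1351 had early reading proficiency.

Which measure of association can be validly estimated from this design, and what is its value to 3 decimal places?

0.686

From the description: a = 854, b = 2108, c = 1351, d = 2288.
This is a case-control study: participants were sampled on outcome status, so risks in the source population cannot be estimated directly — relative risk is not valid here. The odds ratio is the appropriate measure.
OR = (a·d)/(b·c) = (854 × 2288) / (2108 × 1351) = 1953952 / 2847908 = 0.68610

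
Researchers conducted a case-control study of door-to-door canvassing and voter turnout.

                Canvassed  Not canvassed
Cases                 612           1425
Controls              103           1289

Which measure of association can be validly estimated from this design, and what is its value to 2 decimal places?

5.37

Reading the table with exposure as columns: a = 612 (Canvassed, case), b = 103 (Canvassed, non-case), c = 1425 (Not canvassed, case), d = 1289.
This is a case-control study: participants were sampled on outcome status, so risks in the source population cannot be estimated directly — relative risk is not valid here. The odds ratio is the appropriate measure.
OR = (a·d)/(b·c) = (612 × 1289) / (103 × 1425) = 788868 / 146775 = 5.37468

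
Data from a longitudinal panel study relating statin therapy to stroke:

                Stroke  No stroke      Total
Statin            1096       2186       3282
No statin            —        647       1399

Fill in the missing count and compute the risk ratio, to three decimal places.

0.621

The missing cell is in the unexposed row: 1399 − 647 = 752.
So a = 1096, b = 2186, c = 752, d = 647.
RR = [a/(a+b)] / [c/(c+d)] = (1096/3282) / (752/1399) = 0.33394/0.53753 = 0.62126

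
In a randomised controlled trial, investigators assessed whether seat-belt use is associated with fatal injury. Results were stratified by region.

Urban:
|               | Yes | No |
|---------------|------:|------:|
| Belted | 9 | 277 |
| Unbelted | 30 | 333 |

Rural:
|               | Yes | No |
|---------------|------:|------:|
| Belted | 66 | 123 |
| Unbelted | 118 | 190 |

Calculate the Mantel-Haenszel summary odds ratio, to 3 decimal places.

OR_MH = Σ(aᵢdᵢ/nᵢ) / Σ(bᵢcᵢ/nᵢ), where nᵢ is the stratum total.
Stratum 1 (Urban): n = 649; a·d/n = 9·333/649 = 4.6179; b·c/n = 277·30/649 = 12.8043
Stratum 2 (Rural): n = 497; a·d/n = 66·190/497 = 25.2314; b·c/n = 123·118/497 = 29.2032
OR_MH = (4.6179 + 25.2314) / (12.8043 + 29.2032) = 29.8493 / 42.0075 = 0.71057

0.711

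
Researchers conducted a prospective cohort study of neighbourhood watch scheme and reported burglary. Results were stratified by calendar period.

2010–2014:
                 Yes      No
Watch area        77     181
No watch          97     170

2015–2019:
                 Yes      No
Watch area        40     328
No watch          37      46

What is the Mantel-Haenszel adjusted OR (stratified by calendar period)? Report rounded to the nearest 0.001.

0.481

OR_MH = Σ(aᵢdᵢ/nᵢ) / Σ(bᵢcᵢ/nᵢ), where nᵢ is the stratum total.
Stratum 1 (2010–2014): n = 525; a·d/n = 77·170/525 = 24.9333; b·c/n = 181·97/525 = 33.4419
Stratum 2 (2015–2019): n = 451; a·d/n = 40·46/451 = 4.0798; b·c/n = 328·37/451 = 26.9091
OR_MH = (24.9333 + 4.0798) / (33.4419 + 26.9091) = 29.0132 / 60.3510 = 0.48074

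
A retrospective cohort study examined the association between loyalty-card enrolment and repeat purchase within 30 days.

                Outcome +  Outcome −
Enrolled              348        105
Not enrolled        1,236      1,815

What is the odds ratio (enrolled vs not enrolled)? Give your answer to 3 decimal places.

4.867

Cells: a = 348, b = 105, c = 1236, d = 1815.
OR = (a·d)/(b·c) = (348 × 1815) / (105 × 1236) = 631620 / 129780 = 4.86685
The odds of repeat purchase within 30 days are about 4.87 times as high in the enrolled group.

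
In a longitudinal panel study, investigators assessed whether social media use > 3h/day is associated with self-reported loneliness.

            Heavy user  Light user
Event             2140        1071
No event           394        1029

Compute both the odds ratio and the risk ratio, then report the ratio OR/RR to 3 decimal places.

Reading the table with exposure as columns: a = 2140 (Heavy user, case), b = 394 (Heavy user, non-case), c = 1071 (Light user, case), d = 1029.
OR = (2140·1029)/(394·1071) = 2202060/421974 = 5.21847
Risk in exposed = 2140/2534 = 0.84451; risk in unexposed = 1071/2100 = 0.51000; RR = 1.65591
OR/RR = 5.21847 / 1.65591 = 3.15142
The outcome is not rare, so the OR lies further from 1 than the RR.

3.151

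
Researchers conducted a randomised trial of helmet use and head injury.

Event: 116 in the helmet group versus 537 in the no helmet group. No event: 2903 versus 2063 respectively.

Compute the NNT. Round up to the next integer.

Risk in treated group = 116/3019 = 0.03842; risk in control = 537/2600 = 0.20654.
Absolute risk reduction = 0.20654 − 0.03842 = 0.16812
NNT = 1 / ARR = 1 / 0.16812 = 5.948 → round up → 6

6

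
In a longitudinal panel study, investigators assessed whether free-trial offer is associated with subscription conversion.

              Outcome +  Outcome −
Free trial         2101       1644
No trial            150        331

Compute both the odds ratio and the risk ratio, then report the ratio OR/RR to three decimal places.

1.568

Cells: a = 2101, b = 1644, c = 150, d = 331.
OR = (2101·331)/(1644·150) = 695431/246600 = 2.82008
Risk in exposed = 2101/3745 = 0.56101; risk in unexposed = 150/481 = 0.31185; RR = 1.79899
OR/RR = 2.82008 / 1.79899 = 1.56759
The outcome is not rare, so the OR lies further from 1 than the RR.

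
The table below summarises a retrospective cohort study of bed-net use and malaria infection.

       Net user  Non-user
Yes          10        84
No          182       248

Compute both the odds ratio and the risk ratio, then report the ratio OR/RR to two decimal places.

0.79

Reading the table with exposure as columns: a = 10 (Net user, case), b = 182 (Net user, non-case), c = 84 (Non-user, case), d = 248.
OR = (10·248)/(182·84) = 2480/15288 = 0.16222
Risk in exposed = 10/192 = 0.05208; risk in unexposed = 84/332 = 0.25301; RR = 0.20585
OR/RR = 0.16222 / 0.20585 = 0.78803
The outcome is not rare, so the OR lies further from 1 than the RR.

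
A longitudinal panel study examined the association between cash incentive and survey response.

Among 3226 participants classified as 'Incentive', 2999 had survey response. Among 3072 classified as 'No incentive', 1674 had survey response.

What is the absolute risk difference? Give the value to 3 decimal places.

From the description: a = 2999, b = 227, c = 1674, d = 1398.
Risk in exposed = 2999/3226 = 0.929634; risk in unexposed = 1674/3072 = 0.544922.
Risk difference = 0.929634 − 0.544922 = 0.384712

0.385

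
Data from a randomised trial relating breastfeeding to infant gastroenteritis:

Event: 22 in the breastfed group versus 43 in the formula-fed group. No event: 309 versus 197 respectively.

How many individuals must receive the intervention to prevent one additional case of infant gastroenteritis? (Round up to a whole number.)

9

Risk in treated group = 22/331 = 0.06647; risk in control = 43/240 = 0.17917.
Absolute risk reduction = 0.17917 − 0.06647 = 0.11270
NNT = 1 / ARR = 1 / 0.11270 = 8.873 → round up → 9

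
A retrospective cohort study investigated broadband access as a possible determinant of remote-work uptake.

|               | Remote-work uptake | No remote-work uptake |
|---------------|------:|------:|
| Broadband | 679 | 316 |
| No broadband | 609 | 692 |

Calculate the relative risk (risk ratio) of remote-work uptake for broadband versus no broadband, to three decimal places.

1.458

Cells: a = 679, b = 316, c = 609, d = 692.
Risk in exposed = 679/995 = 0.68241; risk in unexposed = 609/1301 = 0.46810.
RR = 0.68241 / 0.46810 = 1.45783
The risk among the exposed is 1.46 times that among the unexposed.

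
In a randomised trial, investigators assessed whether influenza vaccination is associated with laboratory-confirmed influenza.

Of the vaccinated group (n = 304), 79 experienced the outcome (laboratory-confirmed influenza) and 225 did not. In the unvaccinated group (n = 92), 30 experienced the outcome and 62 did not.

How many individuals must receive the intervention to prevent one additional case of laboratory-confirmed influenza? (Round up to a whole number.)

Risk in treated group = 79/304 = 0.25987; risk in control = 30/92 = 0.32609.
Absolute risk reduction = 0.32609 − 0.25987 = 0.06622
NNT = 1 / ARR = 1 / 0.06622 = 15.102 → round up → 16

16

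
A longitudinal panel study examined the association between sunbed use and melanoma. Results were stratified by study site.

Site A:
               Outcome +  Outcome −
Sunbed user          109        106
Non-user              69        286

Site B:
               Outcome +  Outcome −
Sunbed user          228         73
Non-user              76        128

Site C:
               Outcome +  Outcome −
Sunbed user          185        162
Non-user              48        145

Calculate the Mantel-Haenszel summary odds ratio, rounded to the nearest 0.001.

4.243

OR_MH = Σ(aᵢdᵢ/nᵢ) / Σ(bᵢcᵢ/nᵢ), where nᵢ is the stratum total.
Stratum 1 (Site A): n = 570; a·d/n = 109·286/570 = 54.6912; b·c/n = 106·69/570 = 12.8316
Stratum 2 (Site B): n = 505; a·d/n = 228·128/505 = 57.7901; b·c/n = 73·76/505 = 10.9861
Stratum 3 (Site C): n = 540; a·d/n = 185·145/540 = 49.6759; b·c/n = 162·48/540 = 14.4000
OR_MH = (54.6912 + 57.7901 + 49.6759) / (12.8316 + 10.9861 + 14.4000) = 162.1573 / 38.2177 = 4.24299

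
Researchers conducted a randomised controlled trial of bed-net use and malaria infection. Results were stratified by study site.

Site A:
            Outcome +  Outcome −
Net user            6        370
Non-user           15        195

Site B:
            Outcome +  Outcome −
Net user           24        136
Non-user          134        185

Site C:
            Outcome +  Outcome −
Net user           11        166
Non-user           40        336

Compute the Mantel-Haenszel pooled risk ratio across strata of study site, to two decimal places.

RR_MH = Σ(aᵢ·n₀ᵢ/nᵢ) / Σ(cᵢ·n₁ᵢ/nᵢ), with n₁ᵢ = aᵢ+bᵢ (exposed), n₀ᵢ = cᵢ+dᵢ (unexposed), nᵢ = n₁ᵢ+n₀ᵢ.
Stratum 1 (Site A): n₁ = 376, n₀ = 210, n = 586; a·n₀/n = 6·210/586 = 2.1502; c·n₁/n = 15·376/586 = 9.6246
Stratum 2 (Site B): n₁ = 160, n₀ = 319, n = 479; a·n₀/n = 24·319/479 = 15.9833; c·n₁/n = 134·160/479 = 44.7599
Stratum 3 (Site C): n₁ = 177, n₀ = 376, n = 553; a·n₀/n = 11·376/553 = 7.4792; c·n₁/n = 40·177/553 = 12.8029
RR_MH = (2.1502 + 15.9833 + 7.4792) / (9.6246 + 44.7599 + 12.8029) = 25.6127 / 67.1874 = 0.38121

0.38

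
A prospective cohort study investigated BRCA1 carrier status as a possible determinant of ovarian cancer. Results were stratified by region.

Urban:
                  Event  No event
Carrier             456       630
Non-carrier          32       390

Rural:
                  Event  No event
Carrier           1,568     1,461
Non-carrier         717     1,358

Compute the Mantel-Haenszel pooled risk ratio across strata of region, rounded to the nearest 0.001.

1.706

RR_MH = Σ(aᵢ·n₀ᵢ/nᵢ) / Σ(cᵢ·n₁ᵢ/nᵢ), with n₁ᵢ = aᵢ+bᵢ (exposed), n₀ᵢ = cᵢ+dᵢ (unexposed), nᵢ = n₁ᵢ+n₀ᵢ.
Stratum 1 (Urban): n₁ = 1086, n₀ = 422, n = 1508; a·n₀/n = 456·422/1508 = 127.6074; c·n₁/n = 32·1086/1508 = 23.0451
Stratum 2 (Rural): n₁ = 3029, n₀ = 2075, n = 5104; a·n₀/n = 1568·2075/5104 = 637.4608; c·n₁/n = 717·3029/5104 = 425.5080
RR_MH = (127.6074 + 637.4608) / (23.0451 + 425.5080) = 765.0682 / 448.5531 = 1.70564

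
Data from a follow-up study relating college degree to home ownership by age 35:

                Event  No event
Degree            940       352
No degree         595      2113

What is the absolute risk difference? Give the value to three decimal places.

0.508

Cells: a = 940, b = 352, c = 595, d = 2113.
Risk in exposed = 940/1292 = 0.727554; risk in unexposed = 595/2708 = 0.219719.
Risk difference = 0.727554 − 0.219719 = 0.507835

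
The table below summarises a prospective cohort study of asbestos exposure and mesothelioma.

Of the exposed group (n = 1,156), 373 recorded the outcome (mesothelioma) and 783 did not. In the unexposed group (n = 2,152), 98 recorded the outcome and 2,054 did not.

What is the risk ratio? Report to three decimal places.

From the description: a = 373, b = 783, c = 98, d = 2054.
Risk in exposed = 373/1156 = 0.32266; risk in unexposed = 98/2152 = 0.04554.
RR = 0.32266 / 0.04554 = 7.08545
The risk among the exposed is 7.09 times that among the unexposed.

7.085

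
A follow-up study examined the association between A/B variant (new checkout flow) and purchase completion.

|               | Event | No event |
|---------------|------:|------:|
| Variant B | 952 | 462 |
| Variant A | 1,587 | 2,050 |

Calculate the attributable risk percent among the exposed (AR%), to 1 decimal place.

Cells: a = 952, b = 462, c = 1587, d = 2050.
Risk in exposed = 952/1414 = 0.67327; risk in unexposed = 1587/3637 = 0.43635.
RR = 0.67327/0.43635 = 1.54296
AR% = (RR − 1)/RR × 100 = (1.54296 − 1)/1.54296 × 100 = 35.1894%

35.2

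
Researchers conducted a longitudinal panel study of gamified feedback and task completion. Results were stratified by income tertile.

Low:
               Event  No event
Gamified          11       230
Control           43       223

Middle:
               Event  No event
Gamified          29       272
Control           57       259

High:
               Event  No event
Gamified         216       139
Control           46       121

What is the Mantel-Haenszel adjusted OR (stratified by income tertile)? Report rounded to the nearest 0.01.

OR_MH = Σ(aᵢdᵢ/nᵢ) / Σ(bᵢcᵢ/nᵢ), where nᵢ is the stratum total.
Stratum 1 (Low): n = 507; a·d/n = 11·223/507 = 4.8383; b·c/n = 230·43/507 = 19.5069
Stratum 2 (Middle): n = 617; a·d/n = 29·259/617 = 12.1734; b·c/n = 272·57/617 = 25.1280
Stratum 3 (High): n = 522; a·d/n = 216·121/522 = 50.0690; b·c/n = 139·46/522 = 12.2490
OR_MH = (4.8383 + 12.1734 + 50.0690) / (19.5069 + 25.1280 + 12.2490) = 67.0806 / 56.8840 = 1.17925

1.18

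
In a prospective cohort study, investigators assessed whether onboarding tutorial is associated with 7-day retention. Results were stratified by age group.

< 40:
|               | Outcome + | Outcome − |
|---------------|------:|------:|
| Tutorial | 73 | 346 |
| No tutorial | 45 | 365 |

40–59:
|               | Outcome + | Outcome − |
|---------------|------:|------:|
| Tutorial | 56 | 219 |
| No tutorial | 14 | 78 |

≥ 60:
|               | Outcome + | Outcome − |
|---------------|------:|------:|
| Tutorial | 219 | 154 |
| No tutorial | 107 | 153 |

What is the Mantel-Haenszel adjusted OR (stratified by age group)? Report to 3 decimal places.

1.824

OR_MH = Σ(aᵢdᵢ/nᵢ) / Σ(bᵢcᵢ/nᵢ), where nᵢ is the stratum total.
Stratum 1 (< 40): n = 829; a·d/n = 73·365/829 = 32.1411; b·c/n = 346·45/829 = 18.7817
Stratum 2 (40–59): n = 367; a·d/n = 56·78/367 = 11.9019; b·c/n = 219·14/367 = 8.3542
Stratum 3 (≥ 60): n = 633; a·d/n = 219·153/633 = 52.9336; b·c/n = 154·107/633 = 26.0316
OR_MH = (32.1411 + 11.9019 + 52.9336) / (18.7817 + 8.3542 + 26.0316) = 96.9767 / 53.1675 = 1.82398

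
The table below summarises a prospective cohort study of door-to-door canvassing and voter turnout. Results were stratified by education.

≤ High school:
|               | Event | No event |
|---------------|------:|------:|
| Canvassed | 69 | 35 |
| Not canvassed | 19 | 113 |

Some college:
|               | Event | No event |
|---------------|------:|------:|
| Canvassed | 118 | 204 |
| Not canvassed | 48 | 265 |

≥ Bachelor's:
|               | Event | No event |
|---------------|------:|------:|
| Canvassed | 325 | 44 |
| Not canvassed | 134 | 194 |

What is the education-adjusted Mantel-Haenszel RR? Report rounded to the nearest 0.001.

2.409

RR_MH = Σ(aᵢ·n₀ᵢ/nᵢ) / Σ(cᵢ·n₁ᵢ/nᵢ), with n₁ᵢ = aᵢ+bᵢ (exposed), n₀ᵢ = cᵢ+dᵢ (unexposed), nᵢ = n₁ᵢ+n₀ᵢ.
Stratum 1 (≤ High school): n₁ = 104, n₀ = 132, n = 236; a·n₀/n = 69·132/236 = 38.5932; c·n₁/n = 19·104/236 = 8.3729
Stratum 2 (Some college): n₁ = 322, n₀ = 313, n = 635; a·n₀/n = 118·313/635 = 58.1638; c·n₁/n = 48·322/635 = 24.3402
Stratum 3 (≥ Bachelor's): n₁ = 369, n₀ = 328, n = 697; a·n₀/n = 325·328/697 = 152.9412; c·n₁/n = 134·369/697 = 70.9412
RR_MH = (38.5932 + 58.1638 + 152.9412) / (8.3729 + 24.3402 + 70.9412) = 249.6982 / 103.6542 = 2.40895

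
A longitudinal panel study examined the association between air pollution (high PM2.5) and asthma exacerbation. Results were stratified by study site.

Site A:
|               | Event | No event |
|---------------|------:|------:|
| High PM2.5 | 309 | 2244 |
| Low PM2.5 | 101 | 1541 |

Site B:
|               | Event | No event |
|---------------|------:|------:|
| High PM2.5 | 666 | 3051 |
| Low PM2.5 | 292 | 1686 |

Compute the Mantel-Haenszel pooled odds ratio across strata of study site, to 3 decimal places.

OR_MH = Σ(aᵢdᵢ/nᵢ) / Σ(bᵢcᵢ/nᵢ), where nᵢ is the stratum total.
Stratum 1 (Site A): n = 4195; a·d/n = 309·1541/4195 = 113.5087; b·c/n = 2244·101/4195 = 54.0272
Stratum 2 (Site B): n = 5695; a·d/n = 666·1686/5695 = 197.1687; b·c/n = 3051·292/5695 = 156.4341
OR_MH = (113.5087 + 197.1687) / (54.0272 + 156.4341) = 310.6774 / 210.4612 = 1.47617

1.476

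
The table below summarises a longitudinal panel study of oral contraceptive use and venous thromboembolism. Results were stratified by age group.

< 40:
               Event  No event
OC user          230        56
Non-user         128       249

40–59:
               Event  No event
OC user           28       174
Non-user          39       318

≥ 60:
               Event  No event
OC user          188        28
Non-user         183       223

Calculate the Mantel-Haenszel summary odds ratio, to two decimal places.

5.44

OR_MH = Σ(aᵢdᵢ/nᵢ) / Σ(bᵢcᵢ/nᵢ), where nᵢ is the stratum total.
Stratum 1 (< 40): n = 663; a·d/n = 230·249/663 = 86.3801; b·c/n = 56·128/663 = 10.8115
Stratum 2 (40–59): n = 559; a·d/n = 28·318/559 = 15.9284; b·c/n = 174·39/559 = 12.1395
Stratum 3 (≥ 60): n = 622; a·d/n = 188·223/622 = 67.4019; b·c/n = 28·183/622 = 8.2379
OR_MH = (86.3801 + 15.9284 + 67.4019) / (10.8115 + 12.1395 + 8.2379) = 169.7105 / 31.1889 = 5.44137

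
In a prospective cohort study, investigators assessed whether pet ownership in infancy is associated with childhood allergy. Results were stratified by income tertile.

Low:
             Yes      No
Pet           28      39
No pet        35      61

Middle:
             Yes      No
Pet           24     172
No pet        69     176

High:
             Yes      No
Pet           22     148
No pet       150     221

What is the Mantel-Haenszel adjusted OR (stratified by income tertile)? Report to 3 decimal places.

0.381

OR_MH = Σ(aᵢdᵢ/nᵢ) / Σ(bᵢcᵢ/nᵢ), where nᵢ is the stratum total.
Stratum 1 (Low): n = 163; a·d/n = 28·61/163 = 10.4785; b·c/n = 39·35/163 = 8.3742
Stratum 2 (Middle): n = 441; a·d/n = 24·176/441 = 9.5782; b·c/n = 172·69/441 = 26.9116
Stratum 3 (High): n = 541; a·d/n = 22·221/541 = 8.9871; b·c/n = 148·150/541 = 41.0351
OR_MH = (10.4785 + 9.5782 + 8.9871) / (8.3742 + 26.9116 + 41.0351) = 29.0438 / 76.3209 = 0.38055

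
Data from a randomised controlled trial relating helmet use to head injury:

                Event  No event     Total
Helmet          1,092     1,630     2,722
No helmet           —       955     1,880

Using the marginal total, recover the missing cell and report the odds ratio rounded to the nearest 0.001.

The missing cell is in the unexposed row: 1880 − 955 = 925.
So a = 1092, b = 1630, c = 925, d = 955.
OR = (a·d)/(b·c) = (1092 × 955) / (1630 × 925) = 1042860 / 1507750 = 0.69167

0.692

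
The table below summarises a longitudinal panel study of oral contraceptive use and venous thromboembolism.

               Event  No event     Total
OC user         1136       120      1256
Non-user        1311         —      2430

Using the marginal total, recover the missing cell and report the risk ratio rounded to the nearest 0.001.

The missing cell is in the unexposed row: 2430 − 1311 = 1119.
So a = 1136, b = 120, c = 1311, d = 1119.
RR = [a/(a+b)] / [c/(c+d)] = (1136/1256) / (1311/2430) = 0.90446/0.53951 = 1.67646

1.676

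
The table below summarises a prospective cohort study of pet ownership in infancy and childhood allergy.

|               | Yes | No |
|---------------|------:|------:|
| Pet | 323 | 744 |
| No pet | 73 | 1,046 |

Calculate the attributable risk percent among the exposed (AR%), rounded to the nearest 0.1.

Cells: a = 323, b = 744, c = 73, d = 1046.
Risk in exposed = 323/1067 = 0.30272; risk in unexposed = 73/1119 = 0.06524.
RR = 0.30272/0.06524 = 4.64029
AR% = (RR − 1)/RR × 100 = (4.64029 − 1)/4.64029 × 100 = 78.4496%

78.4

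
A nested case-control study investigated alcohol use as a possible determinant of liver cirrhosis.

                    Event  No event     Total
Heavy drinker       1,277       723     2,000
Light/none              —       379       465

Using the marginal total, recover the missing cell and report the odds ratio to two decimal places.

7.78

The missing cell is in the unexposed row: 465 − 379 = 86.
So a = 1277, b = 723, c = 86, d = 379.
OR = (a·d)/(b·c) = (1277 × 379) / (723 × 86) = 483983 / 62178 = 7.78383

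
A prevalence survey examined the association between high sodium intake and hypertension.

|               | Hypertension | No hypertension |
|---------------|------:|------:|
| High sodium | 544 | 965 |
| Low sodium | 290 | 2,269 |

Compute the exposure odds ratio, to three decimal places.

Cells: a = 544, b = 965, c = 290, d = 2269.
OR = (a·d)/(b·c) = (544 × 2269) / (965 × 290) = 1234336 / 279850 = 4.41071
The odds of hypertension are about 4.41 times as high in the high sodium group.

4.411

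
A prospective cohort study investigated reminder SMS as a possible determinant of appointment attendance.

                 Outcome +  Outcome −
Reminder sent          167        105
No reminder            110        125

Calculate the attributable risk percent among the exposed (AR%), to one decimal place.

Cells: a = 167, b = 105, c = 110, d = 125.
Risk in exposed = 167/272 = 0.61397; risk in unexposed = 110/235 = 0.46809.
RR = 0.61397/0.46809 = 1.31166
AR% = (RR − 1)/RR × 100 = (1.31166 − 1)/1.31166 × 100 = 23.7610%

23.8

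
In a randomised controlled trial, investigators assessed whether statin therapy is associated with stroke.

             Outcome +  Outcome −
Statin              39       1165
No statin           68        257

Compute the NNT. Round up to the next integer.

Risk in treated group = 39/1204 = 0.03239; risk in control = 68/325 = 0.20923.
Absolute risk reduction = 0.20923 − 0.03239 = 0.17684
NNT = 1 / ARR = 1 / 0.17684 = 5.655 → round up → 6

6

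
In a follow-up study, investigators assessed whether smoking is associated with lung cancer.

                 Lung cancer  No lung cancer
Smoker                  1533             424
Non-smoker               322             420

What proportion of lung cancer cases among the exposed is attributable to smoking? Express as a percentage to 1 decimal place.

44.6

Cells: a = 1533, b = 424, c = 322, d = 420.
Risk in exposed = 1533/1957 = 0.78334; risk in unexposed = 322/742 = 0.43396.
RR = 0.78334/0.43396 = 1.80509
AR% = (RR − 1)/RR × 100 = (1.80509 − 1)/1.80509 × 100 = 44.6012%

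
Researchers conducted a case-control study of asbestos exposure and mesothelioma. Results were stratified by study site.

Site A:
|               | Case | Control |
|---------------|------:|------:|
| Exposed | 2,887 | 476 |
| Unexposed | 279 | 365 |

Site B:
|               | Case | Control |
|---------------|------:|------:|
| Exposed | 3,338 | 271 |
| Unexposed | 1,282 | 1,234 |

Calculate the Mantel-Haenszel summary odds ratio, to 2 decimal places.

OR_MH = Σ(aᵢdᵢ/nᵢ) / Σ(bᵢcᵢ/nᵢ), where nᵢ is the stratum total.
Stratum 1 (Site A): n = 4007; a·d/n = 2887·365/4007 = 262.9785; b·c/n = 476·279/4007 = 33.1430
Stratum 2 (Site B): n = 6125; a·d/n = 3338·1234/6125 = 672.5048; b·c/n = 271·1282/6125 = 56.7220
OR_MH = (262.9785 + 672.5048) / (33.1430 + 56.7220) = 935.4834 / 89.8650 = 10.40988

10.41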